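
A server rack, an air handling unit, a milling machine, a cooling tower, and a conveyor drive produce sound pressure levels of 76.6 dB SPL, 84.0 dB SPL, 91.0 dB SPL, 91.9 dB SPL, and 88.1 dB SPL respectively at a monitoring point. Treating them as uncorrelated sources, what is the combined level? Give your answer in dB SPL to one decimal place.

95.7 dB SPL

Incoherent sources combine by intensity addition: L_total = 10·log₁₀(Σ 10^(L_i/10)).
Σ 10^(L/10) = 10^(76.6/10) + 10^(84.0/10) + 10^(91.0/10) + 10^(91.9/10) + 10^(88.1/10) = 3.750e+09.
L_total = 10·log₁₀(3.750e+09) = 95.74 dB SPL.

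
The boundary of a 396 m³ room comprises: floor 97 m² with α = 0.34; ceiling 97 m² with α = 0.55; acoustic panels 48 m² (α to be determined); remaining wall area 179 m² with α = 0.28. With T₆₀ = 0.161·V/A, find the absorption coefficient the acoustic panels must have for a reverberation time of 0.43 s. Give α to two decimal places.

A = 0.161·V/T₆₀ = 0.161·396/0.43 = 148.27 m² sabins.
Absorption from the other surfaces = 97·0.34 + 97·0.55 + 179·0.28 = 136.45 m², so the acoustic panels must supply 11.82 m² over 48 m².
α = 11.82/48 = 0.246.

0.25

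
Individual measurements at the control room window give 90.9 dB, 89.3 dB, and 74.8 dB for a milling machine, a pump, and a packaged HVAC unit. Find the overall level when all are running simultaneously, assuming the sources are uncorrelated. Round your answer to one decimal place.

93.2 dB

For uncorrelated sources the intensities add, so convert each level to linear form, sum, and take 10·log₁₀ of the total.
Σ 10^(L/10) = 10^(90.9/10) + 10^(89.3/10) + 10^(74.8/10) = 2.112e+09.
L_total = 10·log₁₀(2.112e+09) = 93.25 dB.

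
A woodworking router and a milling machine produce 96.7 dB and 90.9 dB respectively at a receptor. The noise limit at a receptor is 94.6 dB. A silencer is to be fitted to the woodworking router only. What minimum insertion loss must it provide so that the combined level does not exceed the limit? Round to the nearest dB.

Fixed contribution from the other source: Σ 10^(L/10) = 10^(90.9/10) = 1.230e+09 (90.90 dB).
To meet 94.6 dB overall, the treated woodworking router may contribute at most 10^(94.6/10) − 1.230e+09 = 1.654e+09, i.e. 92.18 dB.
So the woodworking router must be reduced from 96.7 to 92.18 dB: IL = 4.52 dB.

5 dB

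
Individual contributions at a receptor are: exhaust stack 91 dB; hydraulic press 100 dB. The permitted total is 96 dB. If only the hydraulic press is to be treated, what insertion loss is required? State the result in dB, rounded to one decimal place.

Fixed contribution from the other source: Σ 10^(L/10) = 10^(91/10) = 1.259e+09 (91.00 dB).
The limit corresponds to 10^(96/10) = 3.981e+09; subtracting the fixed part leaves 2.722e+09 for the hydraulic press, i.e. 94.35 dB.
Required insertion loss = 100 − 94.35 = 5.65 dB.

5.7 dB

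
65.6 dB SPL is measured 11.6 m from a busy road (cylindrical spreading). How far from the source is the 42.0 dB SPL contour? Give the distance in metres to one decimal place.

For a line source L₁ − L₂ = 10·log₁₀(r₂/r₁), so r₂ = r₁·10^((L₁−L₂)/10).
r₂ = 11.6·10^((65.6−42.0)/10) = 11.6·10^(23.6/10) = 2657.41 m.

2657.4 m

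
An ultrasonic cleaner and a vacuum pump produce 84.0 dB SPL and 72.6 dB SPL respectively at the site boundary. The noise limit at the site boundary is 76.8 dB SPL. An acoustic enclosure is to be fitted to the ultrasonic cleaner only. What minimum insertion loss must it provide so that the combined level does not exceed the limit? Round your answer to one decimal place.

9.3 dB

Fixed contribution from the other source: Σ 10^(L/10) = 10^(72.6/10) = 1.820e+07 (72.60 dB SPL).
The limit corresponds to 10^(76.8/10) = 4.786e+07; subtracting the fixed part leaves 2.967e+07 for the ultrasonic cleaner, i.e. 74.72 dB SPL.
Required insertion loss = 84.0 − 74.72 = 9.28 dB.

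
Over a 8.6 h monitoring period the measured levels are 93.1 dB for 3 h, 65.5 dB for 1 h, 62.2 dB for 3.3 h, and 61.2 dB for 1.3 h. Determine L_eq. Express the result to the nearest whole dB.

Weight each interval's intensity by its duration and average over T = 8.6 h:
Σ tᵢ·10^(Lᵢ/10) = 3·10^(93.1/10) + 1·10^(65.5/10) + 3.3·10^(62.2/10) + 1.3·10^(61.2/10) = 6.136e+09.
L_eq = 10·log₁₀(6.136e+09/8.6) = 88.53 dB.

89 dB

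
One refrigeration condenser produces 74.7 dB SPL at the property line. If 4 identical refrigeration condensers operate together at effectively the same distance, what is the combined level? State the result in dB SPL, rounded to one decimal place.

With 4 equal, uncorrelated contributions the intensity is 4× that of one unit, giving a rise of 10·log₁₀ 4.
L_total = 74.7 + 10·log₁₀(4) = 74.7 + 6.021 = 80.72 dB SPL.

80.7 dB SPL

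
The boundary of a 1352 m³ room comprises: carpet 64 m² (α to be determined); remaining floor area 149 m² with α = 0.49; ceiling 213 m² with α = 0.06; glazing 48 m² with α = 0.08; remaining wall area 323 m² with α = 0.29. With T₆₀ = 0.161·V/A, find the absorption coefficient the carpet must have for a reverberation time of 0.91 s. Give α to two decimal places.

0.87

A = 0.161·V/T₆₀ = 0.161·1352/0.91 = 239.20 m² sabins.
Absorption from the other surfaces = 149·0.49 + 213·0.06 + 48·0.08 + 323·0.29 = 183.30 m², so the carpet must supply 55.90 m² over 64 m².
α = 55.90/64 = 0.873.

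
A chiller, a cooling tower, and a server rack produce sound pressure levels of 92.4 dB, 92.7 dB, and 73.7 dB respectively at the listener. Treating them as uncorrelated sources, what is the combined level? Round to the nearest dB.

96 dB

For uncorrelated sources the intensities add, so convert each level to linear form, sum, and take 10·log₁₀ of the total.
Σ 10^(L/10) = 10^(92.4/10) + 10^(92.7/10) + 10^(73.7/10) = 3.623e+09.
L_total = 10·log₁₀(3.623e+09) = 95.59 dB.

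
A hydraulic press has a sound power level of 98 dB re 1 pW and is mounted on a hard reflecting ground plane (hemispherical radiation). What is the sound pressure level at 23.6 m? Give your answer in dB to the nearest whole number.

63 dB

The power spreads over a hemisphere of area 2π·r², so L_p = L_w − 10·log₁₀(2π·r²).
2π·r² = 3499 m², 10·log₁₀ of that is 35.440 dB.
L_p = 98 − 35.440 = 62.56 dB.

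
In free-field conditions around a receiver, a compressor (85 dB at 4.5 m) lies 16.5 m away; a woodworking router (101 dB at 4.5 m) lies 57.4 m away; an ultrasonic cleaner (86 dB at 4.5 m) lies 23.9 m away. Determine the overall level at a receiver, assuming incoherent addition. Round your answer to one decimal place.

Apply inverse-square spreading to bring every level to the receiver, then sum 10^(L/10).
compressor: 85 − 20·log₁₀(16.5/4.5) = 85 − 11.29 = 73.71 dB.
woodworking router: 101 − 20·log₁₀(57.4/4.5) = 101 − 22.11 = 78.89 dB.
ultrasonic cleaner: 86 − 20·log₁₀(23.9/4.5) = 86 − 14.50 = 71.50 dB.
Σ 10^(L/10) = 1.150e+08 → L_total = 10·log₁₀(1.150e+08) = 80.61 dB.

80.6 dB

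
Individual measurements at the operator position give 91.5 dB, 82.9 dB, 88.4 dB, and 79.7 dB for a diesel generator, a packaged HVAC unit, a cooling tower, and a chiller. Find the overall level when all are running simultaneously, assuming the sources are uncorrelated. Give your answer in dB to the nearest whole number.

Incoherent sources combine by intensity addition: L_total = 10·log₁₀(Σ 10^(L_i/10)).
Σ 10^(L/10) = 10^(91.5/10) + 10^(82.9/10) + 10^(88.4/10) + 10^(79.7/10) = 2.393e+09.
L_total = 10·log₁₀(2.393e+09) = 93.79 dB.

94 dB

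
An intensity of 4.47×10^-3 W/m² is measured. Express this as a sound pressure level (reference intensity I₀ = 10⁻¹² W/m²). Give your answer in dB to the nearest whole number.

97 dB

L = 10·log₁₀(I/I₀) = 10·log₁₀(4.47×10^-3/10⁻¹²) = 10·log₁₀(4.47×10^9).
L = 10·(0.6503 + 9) = 96.50 dB.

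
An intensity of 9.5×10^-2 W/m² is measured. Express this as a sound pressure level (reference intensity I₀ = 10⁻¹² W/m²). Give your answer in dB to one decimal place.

109.8 dB

L = 10·log₁₀(I/I₀) = 10·log₁₀(9.5×10^-2/10⁻¹²) = 10·log₁₀(9.5×10^10).
L = 10·(0.9777 + 10) = 109.78 dB.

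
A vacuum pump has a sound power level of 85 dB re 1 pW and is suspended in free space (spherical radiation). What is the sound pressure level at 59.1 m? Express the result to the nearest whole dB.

39 dB

L_p = L_w − 10·log₁₀(4π·r²) with r = 59.1 m.
4π·r² = 4.389e+04 m², 10·log₁₀ of that is 46.424 dB.
L_p = 85 − 46.424 = 38.58 dB.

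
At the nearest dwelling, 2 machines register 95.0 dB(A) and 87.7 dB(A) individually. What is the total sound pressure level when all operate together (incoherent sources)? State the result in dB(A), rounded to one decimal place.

95.7 dB(A)

Incoherent sources combine by intensity addition: L_total = 10·log₁₀(Σ 10^(L_i/10)).
Σ 10^(L/10) = 10^(95.0/10) + 10^(87.7/10) = 3.751e+09.
L_total = 10·log₁₀(3.751e+09) = 95.74 dB(A).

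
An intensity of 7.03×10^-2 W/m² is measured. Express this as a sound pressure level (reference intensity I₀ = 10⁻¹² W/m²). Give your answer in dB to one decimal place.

108.5 dB

I/I₀ = 7.03×10^-2/10⁻¹² = 7.03×10^10, and L = 10·log₁₀(I/I₀).
L = 10·(0.8470 + 10) = 108.47 dB.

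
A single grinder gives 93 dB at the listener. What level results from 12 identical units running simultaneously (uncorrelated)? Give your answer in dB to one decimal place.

103.8 dB

With 12 equal, uncorrelated contributions the intensity is 12× that of one unit, giving a rise of 10·log₁₀ 12.
L_total = 93 + 10·log₁₀(12) = 93 + 10.792 = 103.79 dB.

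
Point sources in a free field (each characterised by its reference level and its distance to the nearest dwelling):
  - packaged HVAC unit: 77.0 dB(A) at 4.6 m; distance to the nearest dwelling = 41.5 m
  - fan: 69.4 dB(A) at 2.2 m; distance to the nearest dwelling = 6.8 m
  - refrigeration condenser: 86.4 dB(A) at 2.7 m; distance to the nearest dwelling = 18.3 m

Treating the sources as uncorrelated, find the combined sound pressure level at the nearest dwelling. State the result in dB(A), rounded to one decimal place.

First find each source's level at the receiver (point-source: −20·log₁₀(r/r_ref)), then combine on an intensity basis.
packaged HVAC unit: 77.0 − 20·log₁₀(41.5/4.6) = 77.0 − 19.11 = 57.89 dB(A).
fan: 69.4 − 20·log₁₀(6.8/2.2) = 69.4 − 9.80 = 59.60 dB(A).
refrigeration condenser: 86.4 − 20·log₁₀(18.3/2.7) = 86.4 − 16.62 = 69.78 dB(A).
Σ 10^(L/10) = 1.103e+07 → L_total = 10·log₁₀(1.103e+07) = 70.43 dB(A).

70.4 dB(A)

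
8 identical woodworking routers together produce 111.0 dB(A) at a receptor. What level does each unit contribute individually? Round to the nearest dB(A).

102 dB(A)

Dividing the total intensity by 8 lowers the level by 10·log₁₀ 8 = 9.031 dB: L₁ = 111.0 − 9.031.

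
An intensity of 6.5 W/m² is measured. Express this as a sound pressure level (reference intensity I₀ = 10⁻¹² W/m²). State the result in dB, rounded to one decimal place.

128.1 dB

L = 10·log₁₀(I/I₀) = 10·log₁₀(6.5/10⁻¹²) = 10·log₁₀(6.5×10^12).
L = 10·(0.8129 + 12) = 128.13 dB.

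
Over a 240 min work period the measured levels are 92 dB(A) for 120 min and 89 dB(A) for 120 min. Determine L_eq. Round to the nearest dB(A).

Weight each interval's intensity by its duration and average over T = 240 min:
Σ tᵢ·10^(Lᵢ/10) = 120·10^(92/10) + 120·10^(89/10) = 2.855e+11.
L_eq = 10·log₁₀(2.855e+11/240) = 90.75 dB(A).

91 dB(A)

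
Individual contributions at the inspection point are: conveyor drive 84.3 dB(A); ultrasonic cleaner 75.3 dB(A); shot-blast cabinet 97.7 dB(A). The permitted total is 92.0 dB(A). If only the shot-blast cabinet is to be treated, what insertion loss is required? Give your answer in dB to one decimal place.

Fixed contribution from the other sources: Σ 10^(L/10) = 10^(84.3/10) + 10^(75.3/10) = 3.030e+08 (84.81 dB(A)).
To meet 92.0 dB(A) overall, the treated shot-blast cabinet may contribute at most 10^(92.0/10) − 3.030e+08 = 1.282e+09, i.e. 91.08 dB(A).
Required insertion loss = 97.7 − 91.08 = 6.62 dB.

6.6 dB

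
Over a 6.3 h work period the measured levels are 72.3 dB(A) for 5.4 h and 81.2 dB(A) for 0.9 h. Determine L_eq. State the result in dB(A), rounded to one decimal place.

75.2 dB(A)

The energy average is taken in the linear domain: L_eq = 10·log₁₀[(Σ tᵢ·10^(Lᵢ/10))/T], T = 6.3 h.
Σ tᵢ·10^(Lᵢ/10) = 5.4·10^(72.3/10) + 0.9·10^(81.2/10) = 2.103e+08.
L_eq = 10·log₁₀(2.103e+08/6.3) = 75.24 dB(A).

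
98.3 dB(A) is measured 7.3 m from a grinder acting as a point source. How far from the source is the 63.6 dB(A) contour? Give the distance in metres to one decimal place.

Point-source spreading drops the level by 20·log₁₀(r₂/r₁); inverting, r₂/r₁ = 10^(ΔL/20).
r₂ = 7.3·10^((98.3−63.6)/20) = 7.3·10^(34.7/20) = 396.57 m.

396.6 m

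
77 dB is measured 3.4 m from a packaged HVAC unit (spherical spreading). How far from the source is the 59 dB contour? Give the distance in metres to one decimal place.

27.0 m

The 18.0 dB drop corresponds to a distance ratio of 10^(18.0/20) for a point source.
r₂ = 3.4·10^((77−59)/20) = 3.4·10^(18.0/20) = 27.01 m.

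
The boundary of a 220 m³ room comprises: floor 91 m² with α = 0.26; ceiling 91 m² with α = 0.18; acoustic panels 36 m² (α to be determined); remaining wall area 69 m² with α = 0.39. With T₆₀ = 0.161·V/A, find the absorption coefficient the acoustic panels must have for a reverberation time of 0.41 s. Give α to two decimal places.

0.54

A = 0.161·V/T₆₀ = 0.161·220/0.41 = 86.39 m² sabins.
Absorption from the other surfaces = 91·0.26 + 91·0.18 + 69·0.39 = 66.95 m², so the acoustic panels must supply 19.44 m² over 36 m².
α = 19.44/36 = 0.540.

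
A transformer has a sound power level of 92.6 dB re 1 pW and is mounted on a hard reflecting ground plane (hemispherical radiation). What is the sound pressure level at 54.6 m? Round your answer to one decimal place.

L_p = L_w − 10·log₁₀(2π·r²) with r = 54.6 m.
2π·r² = 1.873e+04 m², 10·log₁₀ of that is 42.726 dB.
L_p = 92.6 − 42.726 = 49.87 dB.

49.9 dB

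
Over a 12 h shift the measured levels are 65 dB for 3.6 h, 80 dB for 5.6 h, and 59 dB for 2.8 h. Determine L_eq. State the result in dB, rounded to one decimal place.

The energy average is taken in the linear domain: L_eq = 10·log₁₀[(Σ tᵢ·10^(Lᵢ/10))/T], T = 12 h.
Σ tᵢ·10^(Lᵢ/10) = 3.6·10^(65/10) + 5.6·10^(80/10) + 2.8·10^(59/10) = 5.736e+08.
L_eq = 10·log₁₀(5.736e+08/12) = 76.79 dB.

76.8 dB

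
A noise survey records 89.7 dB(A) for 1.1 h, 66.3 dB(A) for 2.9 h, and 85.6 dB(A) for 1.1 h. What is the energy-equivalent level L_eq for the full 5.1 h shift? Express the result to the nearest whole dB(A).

The energy average is taken in the linear domain: L_eq = 10·log₁₀[(Σ tᵢ·10^(Lᵢ/10))/T], T = 5.1 h.
Σ tᵢ·10^(Lᵢ/10) = 1.1·10^(89.7/10) + 2.9·10^(66.3/10) + 1.1·10^(85.6/10) = 1.438e+09.
L_eq = 10·log₁₀(1.438e+09/5.1) = 84.50 dB(A).

85 dB(A)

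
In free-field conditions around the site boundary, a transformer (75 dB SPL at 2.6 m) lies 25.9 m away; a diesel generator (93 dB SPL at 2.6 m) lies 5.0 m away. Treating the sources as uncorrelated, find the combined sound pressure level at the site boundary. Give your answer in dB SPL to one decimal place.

Apply inverse-square spreading to bring every level to the receiver, then sum 10^(L/10).
transformer: 75 − 20·log₁₀(25.9/2.6) = 75 − 19.97 = 55.03 dB SPL.
diesel generator: 93 − 20·log₁₀(5.0/2.6) = 93 − 5.68 = 87.32 dB SPL.
Σ 10^(L/10) = 5.398e+08 → L_total = 10·log₁₀(5.398e+08) = 87.32 dB SPL.

87.3 dB SPL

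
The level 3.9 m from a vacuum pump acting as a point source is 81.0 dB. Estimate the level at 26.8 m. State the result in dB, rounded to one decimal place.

64.3 dB

For a point source, L₂ = L₁ − 20·log₁₀(r₂/r₁).
L₂ = 81.0 − 20·log₁₀(26.8/3.9) = 81.0 − 16.741 = 64.26 dB.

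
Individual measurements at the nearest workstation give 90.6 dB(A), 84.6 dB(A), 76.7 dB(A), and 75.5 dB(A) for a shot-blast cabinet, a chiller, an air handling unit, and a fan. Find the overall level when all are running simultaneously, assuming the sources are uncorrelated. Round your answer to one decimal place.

Incoherent sources combine by intensity addition: L_total = 10·log₁₀(Σ 10^(L_i/10)).
Σ 10^(L/10) = 10^(90.6/10) + 10^(84.6/10) + 10^(76.7/10) + 10^(75.5/10) = 1.519e+09.
L_total = 10·log₁₀(1.519e+09) = 91.82 dB(A).

91.8 dB(A)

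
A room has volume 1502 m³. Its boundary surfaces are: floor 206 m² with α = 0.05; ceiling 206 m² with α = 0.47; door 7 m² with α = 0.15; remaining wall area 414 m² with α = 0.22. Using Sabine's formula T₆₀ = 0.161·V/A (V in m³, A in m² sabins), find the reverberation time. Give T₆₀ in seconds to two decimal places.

1.21 s

Summing Sᵢαᵢ: 206·0.05 + 206·0.47 + 7·0.15 + 414·0.22 = 199.25 m².
T₆₀ = 0.161·V/A = 0.161·1502/199.25 = 1.214 s.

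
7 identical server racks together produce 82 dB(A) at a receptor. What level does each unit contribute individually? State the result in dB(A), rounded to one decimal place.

73.5 dB(A)

7 equal contributions raise the level by 10·log₁₀ 7 = 8.451 dB, so each unit alone gives 82 − 8.451.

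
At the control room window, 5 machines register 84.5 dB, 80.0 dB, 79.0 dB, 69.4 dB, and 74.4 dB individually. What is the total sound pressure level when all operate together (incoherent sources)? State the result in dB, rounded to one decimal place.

87.0 dB

For uncorrelated sources the intensities add, so convert each level to linear form, sum, and take 10·log₁₀ of the total.
Σ 10^(L/10) = 10^(84.5/10) + 10^(80.0/10) + 10^(79.0/10) + 10^(69.4/10) + 10^(74.4/10) = 4.975e+08.
L_total = 10·log₁₀(4.975e+08) = 86.97 dB.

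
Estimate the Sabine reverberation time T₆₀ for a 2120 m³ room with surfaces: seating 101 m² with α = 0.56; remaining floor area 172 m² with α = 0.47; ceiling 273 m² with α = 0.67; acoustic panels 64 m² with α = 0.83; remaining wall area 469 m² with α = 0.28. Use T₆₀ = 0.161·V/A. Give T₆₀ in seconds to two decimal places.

A = Σ Sᵢαᵢ = 101·0.56 + 172·0.47 + 273·0.67 + 64·0.83 + 469·0.28 = 504.75 m².
T₆₀ = 0.161 × 2120 / 504.75 = 0.676 s.

0.68 s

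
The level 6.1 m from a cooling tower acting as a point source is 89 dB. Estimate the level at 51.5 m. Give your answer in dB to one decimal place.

70.5 dB

Point-source attenuation: ΔL = 20·log₁₀(r₂/r₁) = 20·log₁₀(51.5/6.1) = 18.530 dB.
L₂ = 89 − 20·log₁₀(51.5/6.1) = 89 − 18.530 = 70.47 dB.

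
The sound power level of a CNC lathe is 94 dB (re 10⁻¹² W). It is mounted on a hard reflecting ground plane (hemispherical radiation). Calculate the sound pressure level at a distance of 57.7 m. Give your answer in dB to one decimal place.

Free-field hemispherical radiation: L_p = L_w − 10·log₁₀(2π·r²), r = 57.7 m.
2π·r² = 2.092e+04 m², 10·log₁₀ of that is 43.205 dB.
L_p = 94 − 43.205 = 50.79 dB.

50.8 dB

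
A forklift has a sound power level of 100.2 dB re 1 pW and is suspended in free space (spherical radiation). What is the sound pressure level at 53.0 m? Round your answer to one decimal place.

Free-field spherical radiation: L_p = L_w − 10·log₁₀(4π·r²), r = 53.0 m.
4π·r² = 3.53e+04 m², 10·log₁₀ of that is 45.478 dB.
L_p = 100.2 − 45.478 = 54.72 dB.

54.7 dB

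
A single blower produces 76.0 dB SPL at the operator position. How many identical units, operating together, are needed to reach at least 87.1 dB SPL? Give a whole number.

The shortfall is 87.1 − 76.0 = 11.1 dB, and N units add 10·log₁₀ N, so need 10·log₁₀ N ≥ 11.1.
N ≥ 10^(11.1/10) = 12.882, so N = 13.

13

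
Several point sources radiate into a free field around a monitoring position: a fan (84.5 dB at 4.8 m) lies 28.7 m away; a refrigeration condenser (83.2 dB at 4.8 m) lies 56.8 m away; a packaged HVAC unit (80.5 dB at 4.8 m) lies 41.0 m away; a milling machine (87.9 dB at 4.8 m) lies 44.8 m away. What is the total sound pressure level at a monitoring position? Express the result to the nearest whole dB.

Propagate each source to the receiver with L = L_ref − 20·log₁₀(r/r_ref), then add intensities.
fan: 84.5 − 20·log₁₀(28.7/4.8) = 84.5 − 15.53 = 68.97 dB.
refrigeration condenser: 83.2 − 20·log₁₀(56.8/4.8) = 83.2 − 21.46 = 61.74 dB.
packaged HVAC unit: 80.5 − 20·log₁₀(41.0/4.8) = 80.5 − 18.63 = 61.87 dB.
milling machine: 87.9 − 20·log₁₀(44.8/4.8) = 87.9 − 19.40 = 68.50 dB.
Σ 10^(L/10) = 1.799e+07 → L_total = 10·log₁₀(1.799e+07) = 72.55 dB.

73 dB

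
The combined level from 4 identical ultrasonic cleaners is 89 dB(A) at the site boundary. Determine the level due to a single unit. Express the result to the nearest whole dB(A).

83 dB(A)

For N identical incoherent sources L_total = L₁ + 10·log₁₀ N, so L₁ = 89 − 10·log₁₀(4) = 89 − 6.021.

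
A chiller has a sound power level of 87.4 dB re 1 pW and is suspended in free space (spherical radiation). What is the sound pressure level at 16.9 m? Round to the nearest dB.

Free-field spherical radiation: L_p = L_w − 10·log₁₀(4π·r²), r = 16.9 m.
4π·r² = 3589 m², 10·log₁₀ of that is 35.550 dB.
L_p = 87.4 − 35.550 = 51.85 dB.

52 dB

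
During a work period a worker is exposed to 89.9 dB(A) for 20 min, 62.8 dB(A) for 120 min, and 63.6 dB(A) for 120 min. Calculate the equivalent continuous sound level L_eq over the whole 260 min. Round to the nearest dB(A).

The energy average is taken in the linear domain: L_eq = 10·log₁₀[(Σ tᵢ·10^(Lᵢ/10))/T], T = 260 min.
Σ tᵢ·10^(Lᵢ/10) = 20·10^(89.9/10) + 120·10^(62.8/10) + 120·10^(63.6/10) = 2.005e+10.
L_eq = 10·log₁₀(2.005e+10/260) = 78.87 dB(A).

79 dB(A)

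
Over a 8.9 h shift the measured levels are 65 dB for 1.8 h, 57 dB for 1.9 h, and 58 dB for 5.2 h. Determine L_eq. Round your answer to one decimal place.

60.5 dB

L_eq = 10·log₁₀[(1/T)·Σ tᵢ·10^(Lᵢ/10)] with T = 8.9 h.
Σ tᵢ·10^(Lᵢ/10) = 1.8·10^(65/10) + 1.9·10^(57/10) + 5.2·10^(58/10) = 9.925e+06.
L_eq = 10·log₁₀(9.925e+06/8.9) = 60.47 dB.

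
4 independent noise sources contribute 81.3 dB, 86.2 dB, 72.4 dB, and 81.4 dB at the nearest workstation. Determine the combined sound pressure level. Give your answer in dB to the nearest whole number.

88 dB

Incoherent sources combine by intensity addition: L_total = 10·log₁₀(Σ 10^(L_i/10)).
Σ 10^(L/10) = 10^(81.3/10) + 10^(86.2/10) + 10^(72.4/10) + 10^(81.4/10) = 7.072e+08.
L_total = 10·log₁₀(7.072e+08) = 88.50 dB.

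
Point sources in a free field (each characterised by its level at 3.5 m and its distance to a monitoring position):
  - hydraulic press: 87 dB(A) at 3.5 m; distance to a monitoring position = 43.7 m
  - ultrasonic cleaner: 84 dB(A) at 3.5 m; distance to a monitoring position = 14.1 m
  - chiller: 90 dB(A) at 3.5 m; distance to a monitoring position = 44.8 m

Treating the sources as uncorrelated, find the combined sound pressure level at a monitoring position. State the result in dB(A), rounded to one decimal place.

Apply inverse-square spreading to bring every level to the receiver, then sum 10^(L/10).
hydraulic press: 87 − 20·log₁₀(43.7/3.5) = 87 − 21.93 = 65.07 dB(A).
ultrasonic cleaner: 84 − 20·log₁₀(14.1/3.5) = 84 − 12.10 = 71.90 dB(A).
chiller: 90 − 20·log₁₀(44.8/3.5) = 90 − 22.14 = 67.86 dB(A).
Σ 10^(L/10) = 2.480e+07 → L_total = 10·log₁₀(2.480e+07) = 73.94 dB(A).

73.9 dB(A)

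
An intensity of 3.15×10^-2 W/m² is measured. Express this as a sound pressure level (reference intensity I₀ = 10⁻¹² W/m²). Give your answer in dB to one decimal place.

105.0 dB

L = 10·log₁₀(I/I₀) = 10·log₁₀(3.15×10^-2/10⁻¹²) = 10·log₁₀(3.15×10^10).
L = 10·(0.4983 + 10) = 104.98 dB.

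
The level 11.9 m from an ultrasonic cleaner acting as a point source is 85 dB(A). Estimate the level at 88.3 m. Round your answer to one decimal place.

Spherical spreading from a point source gives a 20·log₁₀(r₂/r₁) drop.
L₂ = 85 − 20·log₁₀(88.3/11.9) = 85 − 17.408 = 67.59 dB(A).

67.6 dB(A)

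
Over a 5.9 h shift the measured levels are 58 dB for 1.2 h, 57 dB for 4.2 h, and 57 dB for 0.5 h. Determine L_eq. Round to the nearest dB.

57 dB

L_eq = 10·log₁₀[(1/T)·Σ tᵢ·10^(Lᵢ/10)] with T = 5.9 h.
Σ tᵢ·10^(Lᵢ/10) = 1.2·10^(58/10) + 4.2·10^(57/10) + 0.5·10^(57/10) = 3.113e+06.
L_eq = 10·log₁₀(3.113e+06/5.9) = 57.22 dB.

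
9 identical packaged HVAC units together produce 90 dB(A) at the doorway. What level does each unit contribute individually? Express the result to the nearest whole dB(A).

9 equal contributions raise the level by 10·log₁₀ 9 = 9.542 dB, so each unit alone gives 90 − 9.542.

80 dB(A)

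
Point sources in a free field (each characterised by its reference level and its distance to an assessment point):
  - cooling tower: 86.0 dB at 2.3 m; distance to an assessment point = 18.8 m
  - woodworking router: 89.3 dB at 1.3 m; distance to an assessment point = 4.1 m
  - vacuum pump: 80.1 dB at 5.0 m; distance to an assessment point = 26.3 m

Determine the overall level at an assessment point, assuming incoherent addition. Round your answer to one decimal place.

Apply inverse-square spreading to bring every level to the receiver, then sum 10^(L/10).
cooling tower: 86.0 − 20·log₁₀(18.8/2.3) = 86.0 − 18.25 = 67.75 dB.
woodworking router: 89.3 − 20·log₁₀(4.1/1.3) = 89.3 − 9.98 = 79.32 dB.
vacuum pump: 80.1 − 20·log₁₀(26.3/5.0) = 80.1 − 14.42 = 65.68 dB.
Σ 10^(L/10) = 9.523e+07 → L_total = 10·log₁₀(9.523e+07) = 79.79 dB.

79.8 dB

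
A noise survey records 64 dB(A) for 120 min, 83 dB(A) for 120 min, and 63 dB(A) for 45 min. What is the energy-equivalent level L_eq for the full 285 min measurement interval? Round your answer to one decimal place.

The energy average is taken in the linear domain: L_eq = 10·log₁₀[(Σ tᵢ·10^(Lᵢ/10))/T], T = 285 min.
Σ tᵢ·10^(Lᵢ/10) = 120·10^(64/10) + 120·10^(83/10) + 45·10^(63/10) = 2.433e+10.
L_eq = 10·log₁₀(2.433e+10/285) = 79.31 dB(A).

79.3 dB(A)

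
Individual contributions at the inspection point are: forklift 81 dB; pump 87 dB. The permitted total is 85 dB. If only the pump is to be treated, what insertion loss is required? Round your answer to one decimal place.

4.2 dB

Fixed contribution from the other source: Σ 10^(L/10) = 10^(81/10) = 1.259e+08 (81.00 dB).
To meet 85 dB overall, the treated pump may contribute at most 10^(85/10) − 1.259e+08 = 1.903e+08, i.e. 82.80 dB.
So the pump must be reduced from 87 to 82.80 dB: IL = 4.20 dB.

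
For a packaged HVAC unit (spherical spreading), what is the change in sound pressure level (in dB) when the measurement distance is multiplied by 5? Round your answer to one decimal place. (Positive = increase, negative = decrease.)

With spherical spreading the level changes by −20·log₁₀(r₂/r₁).
ΔL = −20·log₁₀(5) = -13.98 dB.

-14.0 dB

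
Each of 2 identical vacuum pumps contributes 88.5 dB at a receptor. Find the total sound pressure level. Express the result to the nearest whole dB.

With 2 equal, uncorrelated contributions the intensity is 2× that of one unit, giving a rise of 10·log₁₀ 2.
L_total = 88.5 + 10·log₁₀(2) = 88.5 + 3.010 = 91.51 dB.

92 dB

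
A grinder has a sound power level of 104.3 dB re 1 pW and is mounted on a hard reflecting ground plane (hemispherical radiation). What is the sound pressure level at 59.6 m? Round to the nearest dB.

L_p = L_w − 10·log₁₀(2π·r²) with r = 59.6 m.
2π·r² = 2.232e+04 m², 10·log₁₀ of that is 43.487 dB.
L_p = 104.3 − 43.487 = 60.81 dB.

61 dB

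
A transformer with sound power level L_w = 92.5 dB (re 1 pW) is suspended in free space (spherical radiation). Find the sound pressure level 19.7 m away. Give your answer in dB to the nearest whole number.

56 dB

L_p = L_w − 10·log₁₀(4π·r²) with r = 19.7 m.
4π·r² = 4877 m², 10·log₁₀ of that is 36.881 dB.
L_p = 92.5 − 36.881 = 55.62 dB.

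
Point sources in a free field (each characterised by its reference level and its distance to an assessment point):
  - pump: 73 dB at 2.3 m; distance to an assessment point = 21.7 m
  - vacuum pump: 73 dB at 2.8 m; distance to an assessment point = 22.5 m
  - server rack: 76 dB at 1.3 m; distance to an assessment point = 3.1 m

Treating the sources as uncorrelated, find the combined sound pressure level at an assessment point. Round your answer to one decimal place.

68.8 dB

Propagate each source to the receiver with L = L_ref − 20·log₁₀(r/r_ref), then add intensities.
pump: 73 − 20·log₁₀(21.7/2.3) = 73 − 19.49 = 53.51 dB.
vacuum pump: 73 − 20·log₁₀(22.5/2.8) = 73 − 18.10 = 54.90 dB.
server rack: 76 − 20·log₁₀(3.1/1.3) = 76 − 7.55 = 68.45 dB.
Σ 10^(L/10) = 7.534e+06 → L_total = 10·log₁₀(7.534e+06) = 68.77 dB.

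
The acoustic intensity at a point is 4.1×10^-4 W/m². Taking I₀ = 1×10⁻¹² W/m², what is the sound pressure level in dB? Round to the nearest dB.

86 dB

L = 10·log₁₀(I/I₀) = 10·log₁₀(4.1×10^-4/10⁻¹²) = 10·log₁₀(4.1×10^8).
L = 10·(0.6128 + 8) = 86.13 dB.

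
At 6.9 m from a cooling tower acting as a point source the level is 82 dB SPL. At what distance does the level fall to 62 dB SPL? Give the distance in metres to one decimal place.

69.0 m

For a point source L₁ − L₂ = 20·log₁₀(r₂/r₁), so r₂ = r₁·10^((L₁−L₂)/20).
r₂ = 6.9·10^((82−62)/20) = 6.9·10^(20.0/20) = 69.00 m.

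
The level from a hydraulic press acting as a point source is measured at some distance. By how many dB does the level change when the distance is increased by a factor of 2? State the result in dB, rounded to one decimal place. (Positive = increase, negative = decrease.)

Point-source spreading: ΔL = −20·log₁₀(r₂/r₁).
ΔL = −20·log₁₀(2) = -6.02 dB.

-6.0 dB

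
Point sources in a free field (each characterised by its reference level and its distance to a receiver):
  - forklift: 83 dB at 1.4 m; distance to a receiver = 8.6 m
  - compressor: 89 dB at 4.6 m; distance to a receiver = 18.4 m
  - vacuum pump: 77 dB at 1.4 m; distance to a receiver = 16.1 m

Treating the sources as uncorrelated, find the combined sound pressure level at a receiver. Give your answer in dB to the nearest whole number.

First find each source's level at the receiver (point-source: −20·log₁₀(r/r_ref)), then combine on an intensity basis.
forklift: 83 − 20·log₁₀(8.6/1.4) = 83 − 15.77 = 67.23 dB.
compressor: 89 − 20·log₁₀(18.4/4.6) = 89 − 12.04 = 76.96 dB.
vacuum pump: 77 − 20·log₁₀(16.1/1.4) = 77 − 21.21 = 55.79 dB.
Σ 10^(L/10) = 5.531e+07 → L_total = 10·log₁₀(5.531e+07) = 77.43 dB.

77 dB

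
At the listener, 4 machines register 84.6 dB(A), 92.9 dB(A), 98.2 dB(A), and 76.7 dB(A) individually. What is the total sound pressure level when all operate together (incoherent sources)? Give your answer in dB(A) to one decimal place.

Incoherent sources combine by intensity addition: L_total = 10·log₁₀(Σ 10^(L_i/10)).
Σ 10^(L/10) = 10^(84.6/10) + 10^(92.9/10) + 10^(98.2/10) + 10^(76.7/10) = 8.892e+09.
L_total = 10·log₁₀(8.892e+09) = 99.49 dB(A).

99.5 dB(A)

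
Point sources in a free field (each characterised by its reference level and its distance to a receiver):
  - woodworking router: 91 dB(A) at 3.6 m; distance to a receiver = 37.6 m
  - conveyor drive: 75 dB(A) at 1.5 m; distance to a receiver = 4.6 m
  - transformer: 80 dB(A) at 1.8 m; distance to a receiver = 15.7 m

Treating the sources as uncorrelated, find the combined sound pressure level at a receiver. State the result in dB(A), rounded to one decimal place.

Apply inverse-square spreading to bring every level to the receiver, then sum 10^(L/10).
woodworking router: 91 − 20·log₁₀(37.6/3.6) = 91 − 20.38 = 70.62 dB(A).
conveyor drive: 75 − 20·log₁₀(4.6/1.5) = 75 − 9.73 = 65.27 dB(A).
transformer: 80 − 20·log₁₀(15.7/1.8) = 80 − 18.81 = 61.19 dB(A).
Σ 10^(L/10) = 1.622e+07 → L_total = 10·log₁₀(1.622e+07) = 72.10 dB(A).

72.1 dB(A)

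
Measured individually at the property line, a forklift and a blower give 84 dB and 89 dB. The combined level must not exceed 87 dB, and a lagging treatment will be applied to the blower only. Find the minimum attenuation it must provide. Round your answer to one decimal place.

The untreated sources together contribute 10^(84/10) = 2.512e+08, i.e. 84.00 dB.
The limit corresponds to 10^(87/10) = 5.012e+08; subtracting the fixed part leaves 2.500e+08 for the blower, i.e. 83.98 dB.
Required insertion loss = 89 − 83.98 = 5.02 dB.

5.0 dB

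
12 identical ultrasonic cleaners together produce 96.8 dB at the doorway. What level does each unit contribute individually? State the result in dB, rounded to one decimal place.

For N identical incoherent sources L_total = L₁ + 10·log₁₀ N, so L₁ = 96.8 − 10·log₁₀(12) = 96.8 − 10.792.

86.0 dB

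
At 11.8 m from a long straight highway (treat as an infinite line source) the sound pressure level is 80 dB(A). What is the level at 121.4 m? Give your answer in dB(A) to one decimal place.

For a line source, L₂ = L₁ − 10·log₁₀(r₂/r₁).
L₂ = 80 − 10·log₁₀(121.4/11.8) = 80 − 10.123 = 69.88 dB(A).

69.9 dB(A)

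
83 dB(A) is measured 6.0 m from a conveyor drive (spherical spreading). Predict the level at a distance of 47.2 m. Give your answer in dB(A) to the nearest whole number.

65 dB(A)

For a point source, L₂ = L₁ − 20·log₁₀(r₂/r₁).
L₂ = 83 − 20·log₁₀(47.2/6.0) = 83 − 17.916 = 65.08 dB(A).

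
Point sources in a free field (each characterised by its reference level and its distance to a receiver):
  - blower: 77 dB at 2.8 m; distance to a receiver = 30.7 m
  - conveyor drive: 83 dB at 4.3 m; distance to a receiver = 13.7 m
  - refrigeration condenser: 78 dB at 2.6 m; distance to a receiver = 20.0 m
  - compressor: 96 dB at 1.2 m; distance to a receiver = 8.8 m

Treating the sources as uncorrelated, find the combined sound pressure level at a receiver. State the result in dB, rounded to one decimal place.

Apply inverse-square spreading to bring every level to the receiver, then sum 10^(L/10).
blower: 77 − 20·log₁₀(30.7/2.8) = 77 − 20.80 = 56.20 dB.
conveyor drive: 83 − 20·log₁₀(13.7/4.3) = 83 − 10.07 = 72.93 dB.
refrigeration condenser: 78 − 20·log₁₀(20.0/2.6) = 78 − 17.72 = 60.28 dB.
compressor: 96 − 20·log₁₀(8.8/1.2) = 96 − 17.31 = 78.69 dB.
Σ 10^(L/10) = 9.517e+07 → L_total = 10·log₁₀(9.517e+07) = 79.78 dB.

79.8 dB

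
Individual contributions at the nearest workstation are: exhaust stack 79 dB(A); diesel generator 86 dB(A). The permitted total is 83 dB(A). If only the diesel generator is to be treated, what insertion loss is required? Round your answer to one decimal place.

Fixed contribution from the other source: Σ 10^(L/10) = 10^(79/10) = 7.943e+07 (79.00 dB(A)).
To meet 83 dB(A) overall, the treated diesel generator may contribute at most 10^(83/10) − 7.943e+07 = 1.201e+08, i.e. 80.80 dB(A).
Required insertion loss = 86 − 80.80 = 5.20 dB.

5.2 dB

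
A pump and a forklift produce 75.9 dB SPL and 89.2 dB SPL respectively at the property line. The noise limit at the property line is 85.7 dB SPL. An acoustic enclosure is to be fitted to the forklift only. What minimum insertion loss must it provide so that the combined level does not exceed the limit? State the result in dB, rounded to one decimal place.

4.0 dB

Everything except the forklift sums to 10^(75.9/10) = 3.890e+07 in linear terms, 75.90 dB SPL.
To meet 85.7 dB SPL overall, the treated forklift may contribute at most 10^(85.7/10) − 3.890e+07 = 3.326e+08, i.e. 85.22 dB SPL.
Required insertion loss = 89.2 − 85.22 = 3.98 dB.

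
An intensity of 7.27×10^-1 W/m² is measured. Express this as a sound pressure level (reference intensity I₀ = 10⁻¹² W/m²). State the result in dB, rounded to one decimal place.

L = 10·log₁₀(I/I₀) = 10·log₁₀(7.27×10^-1/10⁻¹²) = 10·log₁₀(7.27×10^11).
L = 10·(0.8615 + 11) = 118.62 dB.

118.6 dB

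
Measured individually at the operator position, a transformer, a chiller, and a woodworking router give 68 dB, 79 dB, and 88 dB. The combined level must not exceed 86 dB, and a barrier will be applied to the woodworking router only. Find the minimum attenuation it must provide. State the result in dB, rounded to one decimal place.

3.1 dB

Everything except the woodworking router sums to 10^(68/10) + 10^(79/10) = 8.574e+07 in linear terms, 79.33 dB.
To meet 86 dB overall, the treated woodworking router may contribute at most 10^(86/10) − 8.574e+07 = 3.124e+08, i.e. 84.95 dB.
So the woodworking router must be reduced from 88 to 84.95 dB: IL = 3.05 dB.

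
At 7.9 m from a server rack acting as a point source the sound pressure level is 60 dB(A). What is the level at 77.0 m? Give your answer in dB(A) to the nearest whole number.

40 dB(A)

For a point source, L₂ = L₁ − 20·log₁₀(r₂/r₁).
L₂ = 60 − 20·log₁₀(77.0/7.9) = 60 − 19.777 = 40.22 dB(A).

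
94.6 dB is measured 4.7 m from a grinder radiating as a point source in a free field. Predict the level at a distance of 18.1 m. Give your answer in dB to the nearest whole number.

Spherical spreading from a point source gives a 20·log₁₀(r₂/r₁) drop.
L₂ = 94.6 − 20·log₁₀(18.1/4.7) = 94.6 − 11.712 = 82.89 dB.

83 dB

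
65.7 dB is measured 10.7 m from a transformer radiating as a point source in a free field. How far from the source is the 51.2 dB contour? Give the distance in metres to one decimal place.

For a point source L₁ − L₂ = 20·log₁₀(r₂/r₁), so r₂ = r₁·10^((L₁−L₂)/20).
r₂ = 10.7·10^((65.7−51.2)/20) = 10.7·10^(14.5/20) = 56.80 m.

56.8 m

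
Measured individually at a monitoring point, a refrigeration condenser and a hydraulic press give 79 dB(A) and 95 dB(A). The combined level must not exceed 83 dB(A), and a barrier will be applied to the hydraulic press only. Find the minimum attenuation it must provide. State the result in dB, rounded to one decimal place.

Everything except the hydraulic press sums to 10^(79/10) = 7.943e+07 in linear terms, 79.00 dB(A).
The limit corresponds to 10^(83/10) = 1.995e+08; subtracting the fixed part leaves 1.201e+08 for the hydraulic press, i.e. 80.80 dB(A).
So the hydraulic press must be reduced from 95 to 80.80 dB(A): IL = 14.20 dB.

14.2 dB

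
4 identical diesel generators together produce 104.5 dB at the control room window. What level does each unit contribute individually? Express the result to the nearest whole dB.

98 dB

For N identical incoherent sources L_total = L₁ + 10·log₁₀ N, so L₁ = 104.5 − 10·log₁₀(4) = 104.5 − 6.021.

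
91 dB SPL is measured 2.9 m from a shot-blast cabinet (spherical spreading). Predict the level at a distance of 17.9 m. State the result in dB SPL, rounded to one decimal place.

75.2 dB SPL

Point-source attenuation: ΔL = 20·log₁₀(r₂/r₁) = 20·log₁₀(17.9/2.9) = 15.809 dB.
L₂ = 91 − 20·log₁₀(17.9/2.9) = 91 − 15.809 = 75.19 dB SPL.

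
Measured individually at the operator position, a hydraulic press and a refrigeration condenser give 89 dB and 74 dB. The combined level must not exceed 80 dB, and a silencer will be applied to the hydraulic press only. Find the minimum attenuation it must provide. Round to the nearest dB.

Everything except the hydraulic press sums to 10^(74/10) = 2.512e+07 in linear terms, 74.00 dB.
To meet 80 dB overall, the treated hydraulic press may contribute at most 10^(80/10) − 2.512e+07 = 7.488e+07, i.e. 78.74 dB.
So the hydraulic press must be reduced from 89 to 78.74 dB: IL = 10.26 dB.

10 dB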